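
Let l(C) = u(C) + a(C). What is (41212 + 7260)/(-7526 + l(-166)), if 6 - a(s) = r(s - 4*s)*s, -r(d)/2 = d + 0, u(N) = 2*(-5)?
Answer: -24236/86433 ≈ -0.28040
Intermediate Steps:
u(N) = -10
r(d) = -2*d (r(d) = -2*(d + 0) = -2*d)
a(s) = 6 - 6*s² (a(s) = 6 - (-2*(s - 4*s))*s = 6 - (-(-6)*s)*s = 6 - 6*s*s = 6 - 6*s²)
l(C) = -4 - 6*C² (l(C) = -10 + (6 - 6*C²) = -4 - 6*C²)
(41212 + 7260)/(-7526 + l(-166)) = (41212 + 7260)/(-7526 + (-4 - 6*(-166)²)) = 48472/(-7526 + (-4 - 6*27556)) = 48472/(-7526 + (-4 - 165336)) = 48472/(-7526 - 165340) = 48472/(-172866) = 48472*(-1/172866) = -24236/86433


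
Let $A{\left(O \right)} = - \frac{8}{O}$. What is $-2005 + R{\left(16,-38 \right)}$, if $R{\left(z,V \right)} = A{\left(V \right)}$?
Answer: $- \frac{38091}{19} \approx -2004.8$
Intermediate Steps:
$R{\left(z,V \right)} = - \frac{8}{V}$
$-2005 + R{\left(16,-38 \right)} = -2005 - \frac{8}{-38} = -2005 - - \frac{4}{19} = -2005 + \frac{4}{19} = - \frac{38091}{19}$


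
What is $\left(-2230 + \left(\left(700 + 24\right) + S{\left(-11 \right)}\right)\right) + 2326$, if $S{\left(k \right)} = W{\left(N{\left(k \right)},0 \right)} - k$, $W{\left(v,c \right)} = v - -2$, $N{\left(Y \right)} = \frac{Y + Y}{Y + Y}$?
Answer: $834$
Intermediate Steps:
$N{\left(Y \right)} = 1$ ($N{\left(Y \right)} = \frac{2 Y}{2 Y} = 2 Y \frac{1}{2 Y} = 1$)
$W{\left(v,c \right)} = 2 + v$ ($W{\left(v,c \right)} = v + 2 = 2 + v$)
$S{\left(k \right)} = 3 - k$ ($S{\left(k \right)} = \left(2 + 1\right) - k = 3 - k$)
$\left(-2230 + \left(\left(700 + 24\right) + S{\left(-11 \right)}\right)\right) + 2326 = \left(-2230 + \left(\left(700 + 24\right) + \left(3 - -11\right)\right)\right) + 2326 = \left(-2230 + \left(724 + \left(3 + 11\right)\right)\right) + 2326 = \left(-2230 + \left(724 + 14\right)\right) + 2326 = \left(-2230 + 738\right) + 2326 = -1492 + 2326 = 834$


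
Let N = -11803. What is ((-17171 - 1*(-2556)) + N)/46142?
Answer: -13209/23071 ≈ -0.57254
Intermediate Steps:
((-17171 - 1*(-2556)) + N)/46142 = ((-17171 - 1*(-2556)) - 11803)/46142 = ((-17171 + 2556) - 11803)*(1/46142) = (-14615 - 11803)*(1/46142) = -26418*1/46142 = -13209/23071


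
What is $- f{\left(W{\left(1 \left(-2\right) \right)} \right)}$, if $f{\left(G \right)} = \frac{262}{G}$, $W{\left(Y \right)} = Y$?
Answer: $131$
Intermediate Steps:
$- f{\left(W{\left(1 \left(-2\right) \right)} \right)} = - \frac{262}{1 \left(-2\right)} = - \frac{262}{-2} = - \frac{262 \left(-1\right)}{2} = \left(-1\right) \left(-131\right) = 131$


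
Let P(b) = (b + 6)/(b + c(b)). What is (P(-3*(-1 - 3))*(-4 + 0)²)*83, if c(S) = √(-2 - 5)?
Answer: 286848/151 - 23904*I*√7/151 ≈ 1899.7 - 418.83*I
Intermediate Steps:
c(S) = I*√7 (c(S) = √(-7) = I*√7)
P(b) = (6 + b)/(b + I*√7) (P(b) = (b + 6)/(b + I*√7) = (6 + b)/(b + I*√7))
(P(-3*(-1 - 3))*(-4 + 0)²)*83 = (((6 - 3*(-1 - 3))/(-3*(-1 - 3) + I*√7))*(-4 + 0)²)*83 = (((6 - 3*(-4))/(-3*(-4) + I*√7))*(-4)²)*83 = (((6 + 12)/(12 + I*√7))*16)*83 = ((18/(12 + I*√7))*16)*83 = (288/(12 + I*√7))*83 = 23904/(12 + I*√7)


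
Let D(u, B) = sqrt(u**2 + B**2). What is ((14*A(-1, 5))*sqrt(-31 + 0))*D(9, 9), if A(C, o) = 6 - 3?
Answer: 378*I*sqrt(62) ≈ 2976.4*I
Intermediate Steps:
A(C, o) = 3
D(u, B) = sqrt(B**2 + u**2)
((14*A(-1, 5))*sqrt(-31 + 0))*D(9, 9) = ((14*3)*sqrt(-31 + 0))*sqrt(9**2 + 9**2) = (42*sqrt(-31))*sqrt(81 + 81) = (42*(I*sqrt(31)))*sqrt(162) = (42*I*sqrt(31))*(9*sqrt(2)) = 378*I*sqrt(62)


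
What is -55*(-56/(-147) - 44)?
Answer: 50380/21 ≈ 2399.0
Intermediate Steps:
-55*(-56/(-147) - 44) = -55*(-56*(-1/147) - 44) = -55*(8/21 - 44) = -55*(-916/21) = 50380/21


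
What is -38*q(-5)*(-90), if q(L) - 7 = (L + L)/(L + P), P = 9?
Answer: 15390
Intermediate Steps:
q(L) = 7 + 2*L/(9 + L) (q(L) = 7 + (L + L)/(L + 9) = 7 + (2*L)/(9 + L) = 7 + 2*L/(9 + L))
-38*q(-5)*(-90) = -342*(7 - 5)/(9 - 5)*(-90) = -342*2/4*(-90) = -38*9/2*(-90) = -171*(-90) = 15390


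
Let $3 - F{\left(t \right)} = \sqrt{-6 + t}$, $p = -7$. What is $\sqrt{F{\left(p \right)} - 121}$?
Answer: $\sqrt{-118 - i \sqrt{13}} \approx 0.1659 - 10.864 i$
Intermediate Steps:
$F{\left(t \right)} = 3 - \sqrt{-6 + t}$
$\sqrt{F{\left(p \right)} - 121} = \sqrt{\left(3 - \sqrt{-6 - 7}\right) - 121} = \sqrt{\left(3 - \sqrt{-13}\right) - 121} = \sqrt{\left(3 - i \sqrt{13}\right) - 121} = \sqrt{-118 - i \sqrt{13}}$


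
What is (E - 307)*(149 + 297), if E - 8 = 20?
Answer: -124434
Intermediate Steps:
E = 28 (E = 8 + 20 = 28)
(E - 307)*(149 + 297) = (28 - 307)*(149 + 297) = -279*446 = -124434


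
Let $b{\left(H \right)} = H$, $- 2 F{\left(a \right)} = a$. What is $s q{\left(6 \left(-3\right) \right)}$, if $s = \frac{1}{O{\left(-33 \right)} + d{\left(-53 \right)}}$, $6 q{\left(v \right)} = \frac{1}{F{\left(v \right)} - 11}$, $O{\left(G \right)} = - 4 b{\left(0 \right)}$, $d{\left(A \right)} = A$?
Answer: $\frac{1}{636} \approx 0.0015723$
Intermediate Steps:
$F{\left(a \right)} = - \frac{a}{2}$
$O{\left(G \right)} = 0$ ($O{\left(G \right)} = \left(-4\right) 0 = 0$)
$q{\left(v \right)} = \frac{1}{6 \left(-11 - \frac{v}{2}\right)}$ ($q{\left(v \right)} = \frac{1}{6 \left(- \frac{v}{2} - 11\right)} = \frac{1}{6 \left(-11 - \frac{v}{2}\right)}$)
$s = - \frac{1}{53}$ ($s = \frac{1}{0 - 53} = \frac{1}{-53} = - \frac{1}{53} \approx -0.018868$)
$s q{\left(6 \left(-3\right) \right)} = - \frac{\left(-1\right) \frac{1}{66 + 3 \cdot 6 \left(-3\right)}}{53} = - \frac{\left(-1\right) \frac{1}{66 + 3 \left(-18\right)}}{53} = - \frac{\left(-1\right) \frac{1}{66 - 54}}{53} = - \frac{\left(-1\right) \frac{1}{12}}{53} = \left(- \frac{1}{53}\right) \left(- \frac{1}{12}\right) = \frac{1}{636}$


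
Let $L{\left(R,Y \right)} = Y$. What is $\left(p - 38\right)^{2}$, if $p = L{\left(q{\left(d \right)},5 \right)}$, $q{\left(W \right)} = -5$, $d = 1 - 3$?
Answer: $1089$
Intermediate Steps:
$d = -2$
$p = 5$
$\left(p - 38\right)^{2} = \left(5 - 38\right)^{2} = \left(-33\right)^{2} = 1089$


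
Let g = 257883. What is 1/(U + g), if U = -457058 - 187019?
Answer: -1/386194 ≈ -2.5894e-6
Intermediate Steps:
U = -644077
1/(U + g) = 1/(-644077 + 257883) = 1/(-386194) = -1/386194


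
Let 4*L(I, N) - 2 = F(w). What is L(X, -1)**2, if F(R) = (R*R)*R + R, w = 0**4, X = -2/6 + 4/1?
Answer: 1/4 ≈ 0.25000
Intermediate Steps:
X = 11/3 (X = -2*1/6 + 4*1 = -1/3 + 4 = 11/3 ≈ 3.6667)
w = 0
F(R) = R + R**3 (F(R) = R**2*R + R = R**3 + R = R + R**3)
L(I, N) = 1/2 (L(I, N) = 1/2 + (0 + 0**3)/4 = 1/2 + (0 + 0)/4 = 1/2 + (1/4)*0 = 1/2 + 0 = 1/2)
L(X, -1)**2 = (1/2)**2 = 1/4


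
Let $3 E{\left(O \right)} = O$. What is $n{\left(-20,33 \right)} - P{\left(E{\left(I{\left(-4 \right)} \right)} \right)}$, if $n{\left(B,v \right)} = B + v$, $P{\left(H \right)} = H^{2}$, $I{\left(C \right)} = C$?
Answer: $\frac{101}{9} \approx 11.222$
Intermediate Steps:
$E{\left(O \right)} = \frac{O}{3}$
$n{\left(-20,33 \right)} - P{\left(E{\left(I{\left(-4 \right)} \right)} \right)} = \left(-20 + 33\right) - \left(\frac{1}{3} \left(-4\right)\right)^{2} = 13 - \left(- \frac{4}{3}\right)^{2} = 13 - \frac{16}{9} = \frac{101}{9}$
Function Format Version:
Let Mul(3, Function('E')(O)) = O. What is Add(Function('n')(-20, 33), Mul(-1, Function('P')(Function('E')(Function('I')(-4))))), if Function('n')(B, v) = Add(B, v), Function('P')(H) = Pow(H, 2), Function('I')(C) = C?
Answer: Rational(101, 9) ≈ 11.222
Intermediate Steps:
Function('E')(O) = Mul(Rational(1, 3), O)
Add(Function('n')(-20, 33), Mul(-1, Function('P')(Function('E')(Function('I')(-4))))) = Add(Add(-20, 33), Mul(-1, Pow(Mul(Rational(1, 3), -4), 2))) = Add(13, Mul(-1, Pow(Rational(-4, 3), 2))) = Add(13, Mul(-1, Rational(16, 9))) = Add(13, Rational(-16, 9)) = Rational(101, 9)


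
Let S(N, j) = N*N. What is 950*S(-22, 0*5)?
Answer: 459800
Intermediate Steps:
S(N, j) = N²
950*S(-22, 0*5) = 950*(-22)² = 950*484 = 459800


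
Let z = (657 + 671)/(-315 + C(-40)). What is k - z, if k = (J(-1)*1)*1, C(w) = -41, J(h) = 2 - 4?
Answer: 154/89 ≈ 1.7303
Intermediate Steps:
J(h) = -2
z = -332/89 (z = (657 + 671)/(-315 - 41) = 1328/(-356) = 1328*(-1/356) = -332/89 ≈ -3.7303)
k = -2 (k = -2*1*1 = -2*1 = -2)
k - z = -2 - 1*(-332/89) = -2 + 332/89 = 154/89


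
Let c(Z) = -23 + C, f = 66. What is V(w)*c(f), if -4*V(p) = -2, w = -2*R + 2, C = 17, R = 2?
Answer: -3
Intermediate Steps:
w = -2 (w = -2*2 + 2 = -4 + 2 = -2)
V(p) = ½ (V(p) = -¼*(-2) = ½)
c(Z) = -6 (c(Z) = -23 + 17 = -6)
V(w)*c(f) = (½)*(-6) = -3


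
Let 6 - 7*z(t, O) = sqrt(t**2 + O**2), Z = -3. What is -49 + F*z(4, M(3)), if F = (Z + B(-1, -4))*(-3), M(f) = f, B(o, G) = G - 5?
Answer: -307/7 ≈ -43.857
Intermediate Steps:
B(o, G) = -5 + G
z(t, O) = 6/7 - sqrt(O**2 + t**2)/7 (z(t, O) = 6/7 - sqrt(t**2 + O**2)/7 = 6/7 - sqrt(O**2 + t**2)/7)
F = 36 (F = (-3 + (-5 - 4))*(-3) = (-3 - 9)*(-3) = -12*(-3) = 36)
-49 + F*z(4, M(3)) = -49 + 36*(6/7 - sqrt(3**2 + 4**2)/7) = -49 + 36*(6/7 - sqrt(9 + 16)/7) = -49 + 36*(6/7 - sqrt(25)/7) = -49 + 36*(6/7 - 1/7*5) = -49 + 36*(6/7 - 5/7) = -49 + 36*(1/7) = -49 + 36/7 = -307/7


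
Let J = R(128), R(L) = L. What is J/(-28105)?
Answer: -128/28105 ≈ -0.0045543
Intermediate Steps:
J = 128
J/(-28105) = 128/(-28105) = 128*(-1/28105) = -128/28105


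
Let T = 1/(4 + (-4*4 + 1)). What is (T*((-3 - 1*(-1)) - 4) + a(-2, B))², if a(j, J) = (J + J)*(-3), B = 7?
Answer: 207936/121 ≈ 1718.5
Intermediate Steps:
a(j, J) = -6*J (a(j, J) = (2*J)*(-3) = -6*J)
T = -1/11 (T = 1/(4 + (-16 + 1)) = 1/(4 - 15) = 1/(-11) = -1/11 ≈ -0.090909)
(T*((-3 - 1*(-1)) - 4) + a(-2, B))² = (-((-3 - 1*(-1)) - 4)/11 - 6*7)² = (-((-3 + 1) - 4)/11 - 42)² = (-(-2 - 4)/11 - 42)² = (-1/11*(-6) - 42)² = (6/11 - 42)² = (-456/11)² = 207936/121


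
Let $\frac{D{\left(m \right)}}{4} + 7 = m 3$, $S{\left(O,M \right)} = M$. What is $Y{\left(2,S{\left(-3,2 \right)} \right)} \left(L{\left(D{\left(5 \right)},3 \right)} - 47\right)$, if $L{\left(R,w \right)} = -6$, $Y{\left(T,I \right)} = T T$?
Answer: $-212$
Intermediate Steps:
$D{\left(m \right)} = -28 + 12 m$ ($D{\left(m \right)} = -28 + 4 m 3 = -28 + 4 \cdot 3 m = -28 + 12 m$)
$Y{\left(T,I \right)} = T^{2}$
$Y{\left(2,S{\left(-3,2 \right)} \right)} \left(L{\left(D{\left(5 \right)},3 \right)} - 47\right) = 2^{2} \left(-6 - 47\right) = 4 \left(-53\right) = -212$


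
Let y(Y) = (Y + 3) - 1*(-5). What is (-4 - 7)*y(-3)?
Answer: -55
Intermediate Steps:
y(Y) = 8 + Y (y(Y) = (3 + Y) + 5 = 8 + Y)
(-4 - 7)*y(-3) = (-4 - 7)*(8 - 3) = -11*5 = -55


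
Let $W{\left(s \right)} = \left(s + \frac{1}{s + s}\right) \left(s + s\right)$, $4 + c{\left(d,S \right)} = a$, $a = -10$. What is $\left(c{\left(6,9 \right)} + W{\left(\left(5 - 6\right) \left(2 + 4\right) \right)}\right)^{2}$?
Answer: $3481$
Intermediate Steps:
$c{\left(d,S \right)} = -14$ ($c{\left(d,S \right)} = -4 - 10 = -14$)
$W{\left(s \right)} = 2 s \left(s + \frac{1}{2 s}\right)$ ($W{\left(s \right)} = \left(s + \frac{1}{2 s}\right) 2 s = 2 s \left(s + \frac{1}{2 s}\right)$)
$\left(c{\left(6,9 \right)} + W{\left(\left(5 - 6\right) \left(2 + 4\right) \right)}\right)^{2} = \left(-14 + \left(1 + 2 \left(\left(5 - 6\right) \left(2 + 4\right)\right)^{2}\right)\right)^{2} = \left(-14 + \left(1 + 2 \left(\left(-1\right) 6\right)^{2}\right)\right)^{2} = \left(-14 + \left(1 + 2 \left(-6\right)^{2}\right)\right)^{2} = \left(-14 + \left(1 + 2 \cdot 36\right)\right)^{2} = \left(-14 + \left(1 + 72\right)\right)^{2} = \left(-14 + 73\right)^{2} = 59^{2} = 3481$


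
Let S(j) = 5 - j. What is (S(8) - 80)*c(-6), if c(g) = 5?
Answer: -415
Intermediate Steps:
(S(8) - 80)*c(-6) = ((5 - 1*8) - 80)*5 = ((5 - 8) - 80)*5 = (-3 - 80)*5 = -83*5 = -415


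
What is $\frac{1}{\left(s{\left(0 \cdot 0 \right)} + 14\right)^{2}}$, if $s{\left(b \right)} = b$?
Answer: $\frac{1}{196} \approx 0.005102$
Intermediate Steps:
$\frac{1}{\left(s{\left(0 \cdot 0 \right)} + 14\right)^{2}} = \frac{1}{\left(0 \cdot 0 + 14\right)^{2}} = \frac{1}{\left(0 + 14\right)^{2}} = \frac{1}{14^{2}} = \frac{1}{196}$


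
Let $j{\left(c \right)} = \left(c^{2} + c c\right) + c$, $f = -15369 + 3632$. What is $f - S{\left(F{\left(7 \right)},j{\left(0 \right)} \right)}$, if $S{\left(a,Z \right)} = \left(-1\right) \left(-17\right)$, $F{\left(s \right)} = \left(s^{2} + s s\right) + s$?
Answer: $-11754$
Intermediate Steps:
$F{\left(s \right)} = s + 2 s^{2}$ ($F{\left(s \right)} = \left(s^{2} + s^{2}\right) + s = 2 s^{2} + s = s + 2 s^{2}$)
$f = -11737$
$j{\left(c \right)} = c + 2 c^{2}$ ($j{\left(c \right)} = \left(c^{2} + c^{2}\right) + c = 2 c^{2} + c = c + 2 c^{2}$)
$S{\left(a,Z \right)} = 17$
$f - S{\left(F{\left(7 \right)},j{\left(0 \right)} \right)} = -11737 - 17 = -11754$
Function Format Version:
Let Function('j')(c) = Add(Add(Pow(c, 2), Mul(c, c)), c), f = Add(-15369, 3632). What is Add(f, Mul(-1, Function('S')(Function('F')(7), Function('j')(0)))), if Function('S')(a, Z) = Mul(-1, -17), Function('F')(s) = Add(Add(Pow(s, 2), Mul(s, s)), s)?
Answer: -11754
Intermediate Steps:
Function('F')(s) = Add(s, Mul(2, Pow(s, 2))) (Function('F')(s) = Add(Add(Pow(s, 2), Pow(s, 2)), s) = Add(Mul(2, Pow(s, 2)), s) = Add(s, Mul(2, Pow(s, 2))))
f = -11737
Function('j')(c) = Add(c, Mul(2, Pow(c, 2))) (Function('j')(c) = Add(Add(Pow(c, 2), Pow(c, 2)), c) = Add(Mul(2, Pow(c, 2)), c) = Add(c, Mul(2, Pow(c, 2))))
Function('S')(a, Z) = 17
Add(f, Mul(-1, Function('S')(Function('F')(7), Function('j')(0)))) = Add(-11737, Mul(-1, 17)) = Add(-11737, -17) = -11754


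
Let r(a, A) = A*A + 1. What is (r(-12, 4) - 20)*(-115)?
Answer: 345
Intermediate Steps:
r(a, A) = 1 + A² (r(a, A) = A² + 1 = 1 + A²)
(r(-12, 4) - 20)*(-115) = ((1 + 4²) - 20)*(-115) = ((1 + 16) - 20)*(-115) = (17 - 20)*(-115) = -3*(-115) = 345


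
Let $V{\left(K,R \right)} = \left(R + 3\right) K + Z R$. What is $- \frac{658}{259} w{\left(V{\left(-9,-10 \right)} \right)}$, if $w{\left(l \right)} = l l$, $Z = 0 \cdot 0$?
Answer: $- \frac{373086}{37} \approx -10083.0$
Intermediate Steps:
$Z = 0$
$V{\left(K,R \right)} = K \left(3 + R\right)$ ($V{\left(K,R \right)} = \left(R + 3\right) K + 0 R = \left(3 + R\right) K + 0 = K \left(3 + R\right) + 0 = K \left(3 + R\right)$)
$w{\left(l \right)} = l^{2}$
$- \frac{658}{259} w{\left(V{\left(-9,-10 \right)} \right)} = - \frac{658}{259} \left(- 9 \left(3 - 10\right)\right)^{2} = \left(-658\right) \frac{1}{259} \left(\left(-9\right) \left(-7\right)\right)^{2} = - \frac{94 \cdot 63^{2}}{37} = \left(- \frac{94}{37}\right) 3969 = - \frac{373086}{37}$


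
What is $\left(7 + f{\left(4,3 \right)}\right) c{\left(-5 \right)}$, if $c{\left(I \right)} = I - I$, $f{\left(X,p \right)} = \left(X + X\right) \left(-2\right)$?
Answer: $0$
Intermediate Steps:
$f{\left(X,p \right)} = - 4 X$ ($f{\left(X,p \right)} = 2 X \left(-2\right) = - 4 X$)
$c{\left(I \right)} = 0$
$\left(7 + f{\left(4,3 \right)}\right) c{\left(-5 \right)} = \left(7 - 16\right) 0 = \left(-9\right) 0 = 0$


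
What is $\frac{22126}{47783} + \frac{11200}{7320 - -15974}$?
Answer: $\frac{525286322}{556528601} \approx 0.94386$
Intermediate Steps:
$\frac{22126}{47783} + \frac{11200}{7320 - -15974} = 22126 \cdot \frac{1}{47783} + \frac{11200}{7320 + 15974} = \frac{22126}{47783} + \frac{11200}{23294} = \frac{22126}{47783} + 11200 \cdot \frac{1}{23294} = \frac{22126}{47783} + \frac{5600}{11647} = \frac{525286322}{556528601}$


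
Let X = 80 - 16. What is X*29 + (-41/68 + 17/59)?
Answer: 7445009/4012 ≈ 1855.7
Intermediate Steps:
X = 64
X*29 + (-41/68 + 17/59) = 64*29 + (-41/68 + 17/59) = 1856 + (-41*1/68 + 17*(1/59)) = 1856 + (-41/68 + 17/59) = 1856 - 1263/4012 = 7445009/4012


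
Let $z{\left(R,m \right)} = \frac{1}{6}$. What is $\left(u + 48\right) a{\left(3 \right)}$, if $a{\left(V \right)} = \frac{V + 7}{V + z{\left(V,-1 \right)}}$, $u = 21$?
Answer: $\frac{4140}{19} \approx 217.89$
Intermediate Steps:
$z{\left(R,m \right)} = \frac{1}{6}$
$a{\left(V \right)} = \frac{7 + V}{\frac{1}{6} + V}$ ($a{\left(V \right)} = \frac{V + 7}{V + \frac{1}{6}} = \frac{7 + V}{\frac{1}{6} + V}$)
$\left(u + 48\right) a{\left(3 \right)} = \left(21 + 48\right) \frac{6 \left(7 + 3\right)}{1 + 6 \cdot 3} = 69 \cdot 6 \frac{1}{1 + 18} \cdot 10 = 69 \cdot 6 \cdot \frac{1}{19} \cdot 10 = 69 \cdot \frac{60}{19} = \frac{4140}{19}$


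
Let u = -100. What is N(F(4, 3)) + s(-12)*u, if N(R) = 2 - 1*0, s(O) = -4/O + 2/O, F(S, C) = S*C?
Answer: -44/3 ≈ -14.667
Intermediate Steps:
F(S, C) = C*S
s(O) = -2/O
N(R) = 2 (N(R) = 2 + 0 = 2)
N(F(4, 3)) + s(-12)*u = 2 - 2/(-12)*(-100) = 2 - 2*(-1/12)*(-100) = 2 + (⅙)*(-100) = 2 - 50/3 = -44/3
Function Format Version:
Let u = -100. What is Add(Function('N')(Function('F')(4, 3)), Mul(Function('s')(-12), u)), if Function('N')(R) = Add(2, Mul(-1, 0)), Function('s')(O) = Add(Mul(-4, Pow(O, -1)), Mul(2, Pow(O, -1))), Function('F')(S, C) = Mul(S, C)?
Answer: Rational(-44, 3) ≈ -14.667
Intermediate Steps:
Function('F')(S, C) = Mul(C, S)
Function('s')(O) = Mul(-2, Pow(O, -1))
Function('N')(R) = 2 (Function('N')(R) = Add(2, 0) = 2)
Add(Function('N')(Function('F')(4, 3)), Mul(Function('s')(-12), u)) = Add(2, Mul(Mul(-2, Pow(-12, -1)), -100)) = Add(2, Mul(Mul(-2, Rational(-1, 12)), -100)) = Add(2, Mul(Rational(1, 6), -100)) = Add(2, Rational(-50, 3)) = Rational(-44, 3)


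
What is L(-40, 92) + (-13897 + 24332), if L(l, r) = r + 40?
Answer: 10567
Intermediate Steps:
L(l, r) = 40 + r
L(-40, 92) + (-13897 + 24332) = (40 + 92) + (-13897 + 24332) = 132 + 10435 = 10567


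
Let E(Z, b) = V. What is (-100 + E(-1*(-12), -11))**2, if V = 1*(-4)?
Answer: 10816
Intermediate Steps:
V = -4
E(Z, b) = -4
(-100 + E(-1*(-12), -11))**2 = (-100 - 4)**2 = (-104)**2 = 10816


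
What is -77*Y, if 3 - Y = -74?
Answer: -5929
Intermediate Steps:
Y = 77 (Y = 3 - 1*(-74) = 3 + 74 = 77)
-77*Y = -77*77 = -5929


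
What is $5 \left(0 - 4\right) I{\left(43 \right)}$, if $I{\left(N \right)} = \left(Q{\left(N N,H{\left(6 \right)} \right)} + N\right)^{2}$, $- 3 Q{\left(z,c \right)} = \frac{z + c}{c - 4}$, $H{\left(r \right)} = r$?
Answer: $- \frac{12752045}{9} \approx -1.4169 \cdot 10^{6}$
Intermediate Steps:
$Q{\left(z,c \right)} = - \frac{c + z}{3 \left(-4 + c\right)}$ ($Q{\left(z,c \right)} = - \frac{\left(z + c\right) \frac{1}{c - 4}}{3} = - \frac{\left(c + z\right) \frac{1}{-4 + c}}{3} = - \frac{\frac{1}{-4 + c} \left(c + z\right)}{3} = - \frac{c + z}{3 \left(-4 + c\right)}$)
$I{\left(N \right)} = \left(-1 + N - \frac{N^{2}}{6}\right)^{2}$ ($I{\left(N \right)} = \left(\frac{\left(-1\right) 6 - N N}{3 \left(-4 + 6\right)} + N\right)^{2} = \left(\frac{-6 - N^{2}}{3 \cdot 2} + N\right)^{2} = \left(\frac{1}{3} \cdot \frac{1}{2} \left(-6 - N^{2}\right) + N\right)^{2} = \left(\left(-1 - \frac{N^{2}}{6}\right) + N\right)^{2} = \left(-1 + N - \frac{N^{2}}{6}\right)^{2}$)
$5 \left(0 - 4\right) I{\left(43 \right)} = 5 \left(0 - 4\right) \frac{\left(-6 - 43^{2} + 6 \cdot 43\right)^{2}}{36} = 5 \left(-4\right) \frac{\left(-6 - 1849 + 258\right)^{2}}{36} = - 20 \frac{\left(-6 - 1849 + 258\right)^{2}}{36} = - 20 \frac{\left(-1597\right)^{2}}{36} = - 20 \cdot \frac{1}{36} \cdot 2550409 = \left(-20\right) \frac{2550409}{36} = - \frac{12752045}{9}$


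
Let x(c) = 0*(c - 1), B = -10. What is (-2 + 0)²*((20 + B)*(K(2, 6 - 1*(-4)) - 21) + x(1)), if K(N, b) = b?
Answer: -440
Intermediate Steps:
x(c) = 0 (x(c) = 0*(-1 + c) = 0)
(-2 + 0)²*((20 + B)*(K(2, 6 - 1*(-4)) - 21) + x(1)) = (-2 + 0)²*((20 - 10)*((6 - 1*(-4)) - 21) + 0) = (-2)²*(10*((6 + 4) - 21) + 0) = 4*(10*(10 - 21) + 0) = 4*(10*(-11) + 0) = 4*(-110 + 0) = 4*(-110) = -440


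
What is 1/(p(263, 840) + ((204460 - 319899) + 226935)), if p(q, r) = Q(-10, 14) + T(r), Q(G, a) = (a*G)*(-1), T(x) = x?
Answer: 1/112476 ≈ 8.8908e-6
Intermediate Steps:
Q(G, a) = -G*a (Q(G, a) = (G*a)*(-1) = -G*a)
p(q, r) = 140 + r (p(q, r) = -1*(-10)*14 + r = 140 + r)
1/(p(263, 840) + ((204460 - 319899) + 226935)) = 1/((140 + 840) + ((204460 - 319899) + 226935)) = 1/(980 + (-115439 + 226935)) = 1/(980 + 111496) = 1/112476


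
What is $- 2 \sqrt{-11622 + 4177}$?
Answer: $- 2 i \sqrt{7445} \approx - 172.57 i$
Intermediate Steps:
$- 2 \sqrt{-11622 + 4177} = - 2 \sqrt{-7445} = - 2 i \sqrt{7445}$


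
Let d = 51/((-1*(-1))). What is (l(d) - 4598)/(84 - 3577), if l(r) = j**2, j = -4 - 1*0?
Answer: 4582/3493 ≈ 1.3118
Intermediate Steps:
j = -4 (j = -4 + 0 = -4)
d = 51 (d = 51/1 = 51*1 = 51)
l(r) = 16 (l(r) = (-4)**2 = 16)
(l(d) - 4598)/(84 - 3577) = (16 - 4598)/(84 - 3577) = -4582/(-3493) = -4582*(-1/3493) = 4582/3493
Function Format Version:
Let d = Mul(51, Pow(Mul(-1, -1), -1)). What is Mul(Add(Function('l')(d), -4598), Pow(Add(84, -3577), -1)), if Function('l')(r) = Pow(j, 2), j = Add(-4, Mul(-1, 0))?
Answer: Rational(4582, 3493) ≈ 1.3118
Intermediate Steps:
j = -4 (j = Add(-4, 0) = -4)
d = 51 (d = Mul(51, Pow(1, -1)) = Mul(51, 1) = 51)
Function('l')(r) = 16 (Function('l')(r) = Pow(-4, 2) = 16)
Mul(Add(Function('l')(d), -4598), Pow(Add(84, -3577), -1)) = Mul(Add(16, -4598), Pow(Add(84, -3577), -1)) = Mul(-4582, Pow(-3493, -1)) = Mul(-4582, Rational(-1, 3493)) = Rational(4582, 3493)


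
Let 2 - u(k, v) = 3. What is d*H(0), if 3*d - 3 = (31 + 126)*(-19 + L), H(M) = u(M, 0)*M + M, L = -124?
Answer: 0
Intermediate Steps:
u(k, v) = -1 (u(k, v) = 2 - 1*3 = 2 - 3 = -1)
H(M) = 0 (H(M) = -M + M = 0)
d = -22448/3 (d = 1 + ((31 + 126)*(-19 - 124))/3 = 1 + (157*(-143))/3 = 1 + (1/3)*(-22451) = 1 - 22451/3 = -22448/3 ≈ -7482.7)
d*H(0) = -22448/3*0 = 0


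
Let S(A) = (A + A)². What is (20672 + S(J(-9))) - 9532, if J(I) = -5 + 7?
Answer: 11156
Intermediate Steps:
J(I) = 2
S(A) = 4*A² (S(A) = (2*A)² = 4*A²)
(20672 + S(J(-9))) - 9532 = (20672 + 4*2²) - 9532 = (20672 + 4*4) - 9532 = (20672 + 16) - 9532 = 20688 - 9532 = 11156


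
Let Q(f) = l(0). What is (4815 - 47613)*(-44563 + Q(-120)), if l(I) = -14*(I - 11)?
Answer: 1900616382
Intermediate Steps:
l(I) = 154 - 14*I (l(I) = -14*(-11 + I) = 154 - 14*I)
Q(f) = 154 (Q(f) = 154 - 14*0 = 154 + 0 = 154)
(4815 - 47613)*(-44563 + Q(-120)) = (4815 - 47613)*(-44563 + 154) = -42798*(-44409) = 1900616382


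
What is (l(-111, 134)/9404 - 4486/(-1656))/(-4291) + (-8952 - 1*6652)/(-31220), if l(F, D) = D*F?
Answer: 4652550114439/9313573534020 ≈ 0.49955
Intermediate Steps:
(l(-111, 134)/9404 - 4486/(-1656))/(-4291) + (-8952 - 1*6652)/(-31220) = ((134*(-111))/9404 - 4486/(-1656))/(-4291) + (-8952 - 1*6652)/(-31220) = (-14874*1/9404 - 4486*(-1/1656))*(-1/4291) + (-8952 - 6652)*(-1/31220) = (-7437/4702 + 2243/828)*(-1/4291) - 15604*(-1/31220) = (2194375/1946628)*(-1/4291) + 3901/7805 = -2194375/8352980748 + 3901/7805 = 4652550114439/9313573534020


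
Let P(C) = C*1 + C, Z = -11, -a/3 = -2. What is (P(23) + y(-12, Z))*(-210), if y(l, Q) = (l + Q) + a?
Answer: -6090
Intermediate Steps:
a = 6 (a = -3*(-2) = 6)
y(l, Q) = 6 + Q + l (y(l, Q) = (l + Q) + 6 = (Q + l) + 6 = 6 + Q + l)
P(C) = 2*C (P(C) = C + C = 2*C)
(P(23) + y(-12, Z))*(-210) = (2*23 + (6 - 11 - 12))*(-210) = (46 - 17)*(-210) = 29*(-210) = -6090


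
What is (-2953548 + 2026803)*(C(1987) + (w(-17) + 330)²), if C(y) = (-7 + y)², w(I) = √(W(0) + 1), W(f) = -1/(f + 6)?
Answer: -7468268801575/2 - 101941950*√30 ≈ -3.7347e+12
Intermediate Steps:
W(f) = -1/(6 + f)
w(I) = √30/6 (w(I) = √(-1/(6 + 0) + 1) = √(-1/6 + 1) = √(-1*⅙ + 1) = √(-⅙ + 1) = √(⅚) = √30/6)
(-2953548 + 2026803)*(C(1987) + (w(-17) + 330)²) = (-2953548 + 2026803)*((-7 + 1987)² + (√30/6 + 330)²) = -926745*(1980² + (330 + √30/6)²) = -926745*(3920400 + (330 + √30/6)²) = -3633211098000 - 926745*(330 + √30/6)²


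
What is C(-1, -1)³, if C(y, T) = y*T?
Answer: 1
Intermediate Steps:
C(y, T) = T*y
C(-1, -1)³ = (-1*(-1))³ = 1³ = 1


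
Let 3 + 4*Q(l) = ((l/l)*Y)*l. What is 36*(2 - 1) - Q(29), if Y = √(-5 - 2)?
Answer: 147/4 - 29*I*√7/4 ≈ 36.75 - 19.182*I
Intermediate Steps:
Y = I*√7 (Y = √(-7) = I*√7 ≈ 2.6458*I)
Q(l) = -¾ + I*l*√7/4 (Q(l) = -¾ + (((l/l)*(I*√7))*l)/4 = -¾ + ((1*(I*√7))*l)/4 = -¾ + ((I*√7)*l)/4 = -¾ + (I*l*√7)/4 = -¾ + I*l*√7/4)
36*(2 - 1) - Q(29) = 36*(2 - 1) - (-¾ + (¼)*I*29*√7) = 36*1 - (-¾ + 29*I*√7/4) = 36 + (¾ - 29*I*√7/4) = 147/4 - 29*I*√7/4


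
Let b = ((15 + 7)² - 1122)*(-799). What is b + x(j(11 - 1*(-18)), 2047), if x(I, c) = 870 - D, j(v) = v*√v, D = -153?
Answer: 510785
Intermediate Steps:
j(v) = v^(3/2)
x(I, c) = 1023 (x(I, c) = 870 - 1*(-153) = 870 + 153 = 1023)
b = 509762 (b = (22² - 1122)*(-799) = (484 - 1122)*(-799) = -638*(-799) = 509762)
b + x(j(11 - 1*(-18)), 2047) = 509762 + 1023 = 510785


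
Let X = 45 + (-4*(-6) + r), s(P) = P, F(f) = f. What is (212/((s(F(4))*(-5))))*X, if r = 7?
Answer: -4028/5 ≈ -805.60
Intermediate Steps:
X = 76 (X = 45 + (-4*(-6) + 7) = 45 + (24 + 7) = 45 + 31 = 76)
(212/((s(F(4))*(-5))))*X = (212/((4*(-5))))*76 = (212/(-20))*76 = (212*(-1/20))*76 = -53/5*76 = -4028/5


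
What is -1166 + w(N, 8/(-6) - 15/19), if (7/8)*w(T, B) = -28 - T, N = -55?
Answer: -7946/7 ≈ -1135.1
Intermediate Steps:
w(T, B) = -32 - 8*T/7 (w(T, B) = 8*(-28 - T)/7 = -32 - 8*T/7)
-1166 + w(N, 8/(-6) - 15/19) = -1166 + (-32 - 8/7*(-55)) = -1166 + (-32 + 440/7) = -1166 + 216/7 = -7946/7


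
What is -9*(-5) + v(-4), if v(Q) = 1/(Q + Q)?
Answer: 359/8 ≈ 44.875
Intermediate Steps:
v(Q) = 1/(2*Q)
-9*(-5) + v(-4) = -9*(-5) + (½)/(-4) = 45 + (½)*(-¼) = 45 - ⅛ = 359/8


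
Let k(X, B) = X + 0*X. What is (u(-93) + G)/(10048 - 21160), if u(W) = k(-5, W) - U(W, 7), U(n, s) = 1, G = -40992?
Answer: 6833/1852 ≈ 3.6895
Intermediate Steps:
k(X, B) = X (k(X, B) = X + 0 = X)
u(W) = -6 (u(W) = -5 - 1*1 = -5 - 1 = -6)
(u(-93) + G)/(10048 - 21160) = (-6 - 40992)/(10048 - 21160) = -40998/(-11112) = -40998*(-1/11112) = 6833/1852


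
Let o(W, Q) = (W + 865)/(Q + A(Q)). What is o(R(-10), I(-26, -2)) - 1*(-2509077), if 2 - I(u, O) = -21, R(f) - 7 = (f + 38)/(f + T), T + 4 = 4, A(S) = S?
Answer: 288546028/115 ≈ 2.5091e+6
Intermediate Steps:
T = 0 (T = -4 + 4 = 0)
R(f) = 7 + (38 + f)/f (R(f) = 7 + (f + 38)/(f + 0) = 7 + (38 + f)/f)
I(u, O) = 23 (I(u, O) = 2 - 1*(-21) = 2 + 21 = 23)
o(W, Q) = (865 + W)/(2*Q) (o(W, Q) = (W + 865)/(Q + Q) = (865 + W)/((2*Q)) = (865 + W)*(1/(2*Q)) = (865 + W)/(2*Q))
o(R(-10), I(-26, -2)) - 1*(-2509077) = (½)*(865 + (8 + 38/(-10)))/23 - 1*(-2509077) = (½)*(1/23)*(865 + (8 + 38*(-⅒))) + 2509077 = (½)*(1/23)*(865 + (8 - 19/5)) + 2509077 = (½)*(1/23)*(865 + 21/5) + 2509077 = (½)*(1/23)*(4346/5) + 2509077 = 2173/115 + 2509077 = 288546028/115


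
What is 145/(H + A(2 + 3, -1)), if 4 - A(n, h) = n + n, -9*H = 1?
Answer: -261/11 ≈ -23.727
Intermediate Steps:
H = -1/9 (H = -1/9*1 = -1/9 ≈ -0.11111)
A(n, h) = 4 - 2*n (A(n, h) = 4 - (n + n) = 4 - 2*n)
145/(H + A(2 + 3, -1)) = 145/(-1/9 + (4 - 2*(2 + 3))) = 145/(-1/9 + (4 - 2*5)) = 145/(-1/9 + (4 - 10)) = 145/(-1/9 - 6) = 145/(-55/9) = 145*(-9/55) = -261/11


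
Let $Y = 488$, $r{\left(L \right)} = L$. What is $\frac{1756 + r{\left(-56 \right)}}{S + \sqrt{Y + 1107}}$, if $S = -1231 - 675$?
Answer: $- \frac{3240200}{3631241} - \frac{1700 \sqrt{1595}}{3631241} \approx -0.91101$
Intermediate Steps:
$S = -1906$ ($S = -1231 - 675 = -1906$)
$\frac{1756 + r{\left(-56 \right)}}{S + \sqrt{Y + 1107}} = \frac{1756 - 56}{-1906 + \sqrt{488 + 1107}} = \frac{1700}{-1906 + \sqrt{1595}}$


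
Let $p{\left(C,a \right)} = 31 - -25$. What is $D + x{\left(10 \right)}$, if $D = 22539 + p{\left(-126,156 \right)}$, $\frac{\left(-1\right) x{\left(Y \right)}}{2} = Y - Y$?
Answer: $22595$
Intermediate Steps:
$p{\left(C,a \right)} = 56$ ($p{\left(C,a \right)} = 31 + 25 = 56$)
$x{\left(Y \right)} = 0$ ($x{\left(Y \right)} = - 2 \left(Y - Y\right) = \left(-2\right) 0 = 0$)
$D = 22595$ ($D = 22539 + 56 = 22595$)
$D + x{\left(10 \right)} = 22595 + 0 = 22595$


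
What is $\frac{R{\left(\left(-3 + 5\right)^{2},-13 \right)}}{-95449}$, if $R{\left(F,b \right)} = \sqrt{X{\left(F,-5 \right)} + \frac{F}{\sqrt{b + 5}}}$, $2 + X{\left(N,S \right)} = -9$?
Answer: $- \frac{\sqrt{-11 - i \sqrt{2}}}{95449} \approx -2.2291 \cdot 10^{-6} + 3.4819 \cdot 10^{-5} i$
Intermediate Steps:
$X{\left(N,S \right)} = -11$ ($X{\left(N,S \right)} = -2 - 9 = -11$)
$R{\left(F,b \right)} = \sqrt{-11 + \frac{F}{\sqrt{5 + b}}}$ ($R{\left(F,b \right)} = \sqrt{-11 + \frac{F}{\sqrt{b + 5}}} = \sqrt{-11 + \frac{F}{\sqrt{5 + b}}}$)
$\frac{R{\left(\left(-3 + 5\right)^{2},-13 \right)}}{-95449} = \frac{\sqrt{-11 + \frac{\left(-3 + 5\right)^{2}}{\sqrt{5 - 13}}}}{-95449} = \sqrt{-11 + \frac{2^{2}}{2 i \sqrt{2}}} \left(- \frac{1}{95449}\right) = \sqrt{-11 + 4 \left(- \frac{i \sqrt{2}}{4}\right)} \left(- \frac{1}{95449}\right) = \sqrt{-11 - i \sqrt{2}} \left(- \frac{1}{95449}\right) = - \frac{\sqrt{-11 - i \sqrt{2}}}{95449}$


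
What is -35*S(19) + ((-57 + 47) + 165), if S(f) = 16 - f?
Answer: 260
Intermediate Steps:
-35*S(19) + ((-57 + 47) + 165) = -35*(16 - 1*19) + ((-57 + 47) + 165) = -35*(16 - 19) + (-10 + 165) = -35*(-3) + 155 = 105 + 155 = 260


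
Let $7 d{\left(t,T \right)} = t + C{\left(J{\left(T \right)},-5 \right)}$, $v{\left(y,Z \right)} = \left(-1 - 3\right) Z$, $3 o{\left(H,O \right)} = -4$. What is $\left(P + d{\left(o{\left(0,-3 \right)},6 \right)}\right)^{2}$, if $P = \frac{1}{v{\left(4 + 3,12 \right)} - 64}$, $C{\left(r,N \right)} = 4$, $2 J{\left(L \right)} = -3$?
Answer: $\frac{15625}{112896} \approx 0.1384$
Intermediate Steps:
$J{\left(L \right)} = - \frac{3}{2}$ ($J{\left(L \right)} = \frac{1}{2} \left(-3\right) = - \frac{3}{2}$)
$o{\left(H,O \right)} = - \frac{4}{3}$ ($o{\left(H,O \right)} = \frac{1}{3} \left(-4\right) = - \frac{4}{3}$)
$v{\left(y,Z \right)} = - 4 Z$
$P = - \frac{1}{112}$ ($P = \frac{1}{\left(-4\right) 12 - 64} = \frac{1}{-48 - 64} = \frac{1}{-112} = - \frac{1}{112} \approx -0.0089286$)
$d{\left(t,T \right)} = \frac{4}{7} + \frac{t}{7}$ ($d{\left(t,T \right)} = \frac{t + 4}{7} = \frac{4 + t}{7} = \frac{4}{7} + \frac{t}{7}$)
$\left(P + d{\left(o{\left(0,-3 \right)},6 \right)}\right)^{2} = \left(- \frac{1}{112} + \left(\frac{4}{7} + \frac{1}{7} \left(- \frac{4}{3}\right)\right)\right)^{2} = \left(- \frac{1}{112} + \left(\frac{4}{7} - \frac{4}{21}\right)\right)^{2} = \left(- \frac{1}{112} + \frac{8}{21}\right)^{2} = \left(\frac{125}{336}\right)^{2} = \frac{15625}{112896}$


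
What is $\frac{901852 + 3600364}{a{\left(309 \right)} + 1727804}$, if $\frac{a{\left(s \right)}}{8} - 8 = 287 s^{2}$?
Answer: $\frac{1125554}{55238061} \approx 0.020376$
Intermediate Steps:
$a{\left(s \right)} = 64 + 2296 s^{2}$ ($a{\left(s \right)} = 64 + 8 \cdot 287 s^{2} = 64 + 2296 s^{2}$)
$\frac{901852 + 3600364}{a{\left(309 \right)} + 1727804} = \frac{901852 + 3600364}{\left(64 + 2296 \cdot 309^{2}\right) + 1727804} = \frac{4502216}{\left(64 + 2296 \cdot 95481\right) + 1727804} = \frac{4502216}{\left(64 + 219224376\right) + 1727804} = \frac{4502216}{219224440 + 1727804} = \frac{4502216}{220952244} = 4502216 \cdot \frac{1}{220952244} = \frac{1125554}{55238061}$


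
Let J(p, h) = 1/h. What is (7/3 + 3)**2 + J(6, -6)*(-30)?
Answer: 301/9 ≈ 33.444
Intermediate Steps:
(7/3 + 3)**2 + J(6, -6)*(-30) = (7/3 + 3)**2 - 30/(-6) = (7*(1/3) + 3)**2 - 1/6*(-30) = (7/3 + 3)**2 + 5 = (16/3)**2 + 5 = 256/9 + 5 = 301/9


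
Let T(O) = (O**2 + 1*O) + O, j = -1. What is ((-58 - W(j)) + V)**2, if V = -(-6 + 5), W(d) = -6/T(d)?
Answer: 3969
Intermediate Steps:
T(O) = O**2 + 2*O (T(O) = (O**2 + O) + O = (O + O**2) + O = O**2 + 2*O)
W(d) = -6/(d*(2 + d)) (W(d) = -6*1/(d*(2 + d)) = -6/(d*(2 + d)))
V = 1 (V = -1*(-1) = 1)
((-58 - W(j)) + V)**2 = ((-58 - (-6)/((-1)*(2 - 1))) + 1)**2 = ((-58 - (-6)*(-1)/1) + 1)**2 = ((-58 - (-6)*(-1)) + 1)**2 = ((-58 - 1*6) + 1)**2 = ((-58 - 6) + 1)**2 = (-64 + 1)**2 = (-63)**2 = 3969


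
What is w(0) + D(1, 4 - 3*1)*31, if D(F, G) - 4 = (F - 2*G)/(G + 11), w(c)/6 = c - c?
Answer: 1457/12 ≈ 121.42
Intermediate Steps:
w(c) = 0 (w(c) = 6*(c - c) = 6*0 = 0)
D(F, G) = 4 + (F - 2*G)/(11 + G) (D(F, G) = 4 + (F - 2*G)/(G + 11) = 4 + (F - 2*G)/(11 + G))
w(0) + D(1, 4 - 3*1)*31 = 0 + ((44 + 1 + 2*(4 - 3*1))/(11 + (4 - 3*1)))*31 = 0 + ((44 + 1 + 2*(4 - 3))/(11 + (4 - 3)))*31 = 0 + ((44 + 1 + 2*1)/(11 + 1))*31 = 0 + ((44 + 1 + 2)/12)*31 = 0 + ((1/12)*47)*31 = 0 + (47/12)*31 = 0 + 1457/12 = 1457/12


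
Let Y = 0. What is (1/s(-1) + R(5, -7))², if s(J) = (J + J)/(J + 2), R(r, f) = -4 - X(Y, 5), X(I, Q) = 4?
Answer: 289/4 ≈ 72.250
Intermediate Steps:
R(r, f) = -8 (R(r, f) = -4 - 1*4 = -4 - 4 = -8)
s(J) = 2*J/(2 + J) (s(J) = (2*J)/(2 + J) = 2*J/(2 + J))
(1/s(-1) + R(5, -7))² = (1/(2*(-1)/(2 - 1)) - 8)² = (1/(2*(-1)/1) - 8)² = (1/(2*(-1)*1) - 8)² = (1/(-2) - 8)² = (-½ - 8)² = (-17/2)² = 289/4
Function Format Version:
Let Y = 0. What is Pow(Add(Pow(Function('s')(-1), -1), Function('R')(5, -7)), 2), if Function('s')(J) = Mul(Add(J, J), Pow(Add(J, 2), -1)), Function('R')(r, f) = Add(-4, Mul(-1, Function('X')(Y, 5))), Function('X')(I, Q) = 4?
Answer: Rational(289, 4) ≈ 72.250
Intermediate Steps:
Function('R')(r, f) = -8 (Function('R')(r, f) = Add(-4, Mul(-1, 4)) = Add(-4, -4) = -8)
Function('s')(J) = Mul(2, J, Pow(Add(2, J), -1)) (Function('s')(J) = Mul(Mul(2, J), Pow(Add(2, J), -1)) = Mul(2, J, Pow(Add(2, J), -1)))
Pow(Add(Pow(Function('s')(-1), -1), Function('R')(5, -7)), 2) = Pow(Add(Pow(Mul(2, -1, Pow(Add(2, -1), -1)), -1), -8), 2) = Pow(Add(Pow(Mul(2, -1, Pow(1, -1)), -1), -8), 2) = Pow(Add(Pow(Mul(2, -1, 1), -1), -8), 2) = Pow(Add(Pow(-2, -1), -8), 2) = Pow(Add(Rational(-1, 2), -8), 2) = Pow(Rational(-17, 2), 2) = Rational(289, 4)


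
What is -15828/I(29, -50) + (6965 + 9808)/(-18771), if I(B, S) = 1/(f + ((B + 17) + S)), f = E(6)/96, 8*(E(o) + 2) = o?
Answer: 12717667891/200224 ≈ 63517.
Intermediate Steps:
E(o) = -2 + o/8
f = -5/384 (f = (-2 + (⅛)*6)/96 = (-2 + ¾)*(1/96) = -5/4*1/96 = -5/384 ≈ -0.013021)
I(B, S) = 1/(6523/384 + B + S) (I(B, S) = 1/(-5/384 + ((B + 17) + S)) = 1/(-5/384 + ((17 + B) + S)) = 1/(-5/384 + (17 + B + S)) = 1/(6523/384 + B + S))
-15828/I(29, -50) + (6965 + 9808)/(-18771) = -15828/(384/(6523 + 384*29 + 384*(-50))) + (6965 + 9808)/(-18771) = -15828/(384/(6523 + 11136 - 19200)) + 16773*(-1/18771) = -15828/(384/(-1541)) - 5591/6257 = -15828/(384*(-1/1541)) - 5591/6257 = -15828/(-384/1541) - 5591/6257 = -15828*(-1541/384) - 5591/6257 = 2032579/32 - 5591/6257 = 12717667891/200224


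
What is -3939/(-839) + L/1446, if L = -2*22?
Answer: 2829439/606597 ≈ 4.6644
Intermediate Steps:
L = -44
-3939/(-839) + L/1446 = -3939/(-839) - 44/1446 = -3939*(-1/839) - 44*1/1446 = 3939/839 - 22/723 = 2829439/606597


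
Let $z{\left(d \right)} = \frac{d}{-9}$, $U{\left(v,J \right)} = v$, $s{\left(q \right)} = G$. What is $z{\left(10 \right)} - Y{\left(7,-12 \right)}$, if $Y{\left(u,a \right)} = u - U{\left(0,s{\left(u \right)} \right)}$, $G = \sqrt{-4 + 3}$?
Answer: $- \frac{73}{9} \approx -8.1111$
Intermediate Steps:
$G = i$ ($G = \sqrt{-1} = i \approx 1.0 i$)
$s{\left(q \right)} = i$
$Y{\left(u,a \right)} = u$ ($Y{\left(u,a \right)} = u - 0 = u + 0 = u$)
$z{\left(d \right)} = - \frac{d}{9}$ ($z{\left(d \right)} = d \left(- \frac{1}{9}\right) = - \frac{d}{9}$)
$z{\left(10 \right)} - Y{\left(7,-12 \right)} = \left(- \frac{1}{9}\right) 10 - 7 = - \frac{10}{9} - 7 = - \frac{73}{9}$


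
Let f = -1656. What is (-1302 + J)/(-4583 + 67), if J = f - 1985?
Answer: 4943/4516 ≈ 1.0946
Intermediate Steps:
J = -3641 (J = -1656 - 1985 = -3641)
(-1302 + J)/(-4583 + 67) = (-1302 - 3641)/(-4583 + 67) = -4943/(-4516) = -4943*(-1/4516) = 4943/4516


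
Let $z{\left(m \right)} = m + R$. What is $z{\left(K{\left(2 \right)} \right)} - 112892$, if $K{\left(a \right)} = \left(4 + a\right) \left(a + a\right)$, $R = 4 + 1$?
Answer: $-112863$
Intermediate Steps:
$R = 5$
$K{\left(a \right)} = 2 a \left(4 + a\right)$ ($K{\left(a \right)} = \left(4 + a\right) 2 a = 2 a \left(4 + a\right)$)
$z{\left(m \right)} = 5 + m$ ($z{\left(m \right)} = m + 5 = 5 + m$)
$z{\left(K{\left(2 \right)} \right)} - 112892 = \left(5 + 2 \cdot 2 \left(4 + 2\right)\right) - 112892 = \left(5 + 2 \cdot 2 \cdot 6\right) - 112892 = \left(5 + 24\right) - 112892 = 29 - 112892 = -112863$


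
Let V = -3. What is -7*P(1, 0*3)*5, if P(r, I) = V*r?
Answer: 105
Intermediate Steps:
P(r, I) = -3*r
-7*P(1, 0*3)*5 = -(-21)*5 = -7*(-3)*5 = 21*5 = 105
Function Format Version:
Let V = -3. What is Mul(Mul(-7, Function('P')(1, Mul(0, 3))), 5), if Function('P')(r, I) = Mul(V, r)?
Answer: 105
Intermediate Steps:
Function('P')(r, I) = Mul(-3, r)
Mul(Mul(-7, Function('P')(1, Mul(0, 3))), 5) = Mul(Mul(-7, Mul(-3, 1)), 5) = Mul(Mul(-7, -3), 5) = Mul(21, 5) = 105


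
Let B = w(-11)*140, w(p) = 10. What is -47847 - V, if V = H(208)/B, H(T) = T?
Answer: -8373251/175 ≈ -47847.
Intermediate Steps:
B = 1400 (B = 10*140 = 1400)
V = 26/175 (V = 208/1400 = 208*(1/1400) = 26/175 ≈ 0.14857)
-47847 - V = -47847 - 1*26/175 = -47847 - 26/175 = -8373251/175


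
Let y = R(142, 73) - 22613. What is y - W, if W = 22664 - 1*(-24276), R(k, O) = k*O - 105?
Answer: -59292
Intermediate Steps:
R(k, O) = -105 + O*k (R(k, O) = O*k - 105 = -105 + O*k)
W = 46940 (W = 22664 + 24276 = 46940)
y = -12352 (y = (-105 + 73*142) - 22613 = (-105 + 10366) - 22613 = 10261 - 22613 = -12352)
y - W = -12352 - 1*46940 = -12352 - 46940 = -59292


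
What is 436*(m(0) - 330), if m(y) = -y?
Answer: -143880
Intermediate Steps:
436*(m(0) - 330) = 436*(-1*0 - 330) = 436*(0 - 330) = 436*(-330) = -143880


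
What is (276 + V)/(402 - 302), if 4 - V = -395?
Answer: 27/4 ≈ 6.7500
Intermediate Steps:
V = 399 (V = 4 - 1*(-395) = 4 + 395 = 399)
(276 + V)/(402 - 302) = (276 + 399)/(402 - 302) = 675/100 = 675*(1/100) = 27/4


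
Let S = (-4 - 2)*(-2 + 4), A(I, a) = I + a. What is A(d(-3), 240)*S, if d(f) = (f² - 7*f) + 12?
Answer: -3384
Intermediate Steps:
d(f) = 12 + f² - 7*f
S = -12 (S = -6*2 = -12)
A(d(-3), 240)*S = ((12 + (-3)² - 7*(-3)) + 240)*(-12) = ((12 + 9 + 21) + 240)*(-12) = (42 + 240)*(-12) = 282*(-12) = -3384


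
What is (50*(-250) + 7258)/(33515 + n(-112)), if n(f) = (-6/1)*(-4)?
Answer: -5242/33539 ≈ -0.15630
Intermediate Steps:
n(f) = 24 (n(f) = (1*(-6))*(-4) = -6*(-4) = 24)
(50*(-250) + 7258)/(33515 + n(-112)) = (50*(-250) + 7258)/(33515 + 24) = (-12500 + 7258)/33539 = -5242*1/33539 = -5242/33539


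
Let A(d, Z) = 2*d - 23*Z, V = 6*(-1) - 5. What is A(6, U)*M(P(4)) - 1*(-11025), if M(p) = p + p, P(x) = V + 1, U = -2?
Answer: 9865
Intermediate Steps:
V = -11 (V = -6 - 5 = -11)
P(x) = -10 (P(x) = -11 + 1 = -10)
A(d, Z) = -23*Z + 2*d
M(p) = 2*p
A(6, U)*M(P(4)) - 1*(-11025) = (-23*(-2) + 2*6)*(2*(-10)) - 1*(-11025) = (46 + 12)*(-20) + 11025 = 58*(-20) + 11025 = -1160 + 11025 = 9865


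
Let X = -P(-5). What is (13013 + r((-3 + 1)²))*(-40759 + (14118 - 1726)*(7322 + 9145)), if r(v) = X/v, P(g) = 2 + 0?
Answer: 5309576387625/2 ≈ 2.6548e+12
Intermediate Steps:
P(g) = 2
X = -2 (X = -1*2 = -2)
r(v) = -2/v
(13013 + r((-3 + 1)²))*(-40759 + (14118 - 1726)*(7322 + 9145)) = (13013 - 2/(-3 + 1)²)*(-40759 + (14118 - 1726)*(7322 + 9145)) = (13013 - 2/((-2)²))*(-40759 + 12392*16467) = (13013 - 2/4)*(-40759 + 204059064) = (13013 - 2*¼)*204018305 = (13013 - ½)*204018305 = (26025/2)*204018305 = 5309576387625/2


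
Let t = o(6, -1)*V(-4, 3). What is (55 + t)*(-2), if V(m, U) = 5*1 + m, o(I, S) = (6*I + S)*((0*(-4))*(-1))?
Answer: -110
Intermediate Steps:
o(I, S) = 0 (o(I, S) = (S + 6*I)*(0*(-1)) = (S + 6*I)*0 = 0)
V(m, U) = 5 + m
t = 0 (t = 0*(5 - 4) = 0*1 = 0)
(55 + t)*(-2) = (55 + 0)*(-2) = 55*(-2) = -110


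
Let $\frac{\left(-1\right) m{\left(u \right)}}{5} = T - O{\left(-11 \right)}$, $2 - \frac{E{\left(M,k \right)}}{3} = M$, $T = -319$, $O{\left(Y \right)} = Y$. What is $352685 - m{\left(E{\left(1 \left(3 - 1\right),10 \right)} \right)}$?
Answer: $351145$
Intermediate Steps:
$E{\left(M,k \right)} = 6 - 3 M$
$m{\left(u \right)} = 1540$ ($m{\left(u \right)} = - 5 \left(-319 - -11\right) = - 5 \left(-319 + 11\right) = \left(-5\right) \left(-308\right) = 1540$)
$352685 - m{\left(E{\left(1 \left(3 - 1\right),10 \right)} \right)} = 352685 - 1540 = 351145$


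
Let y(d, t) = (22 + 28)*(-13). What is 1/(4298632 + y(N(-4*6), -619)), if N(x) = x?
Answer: 1/4297982 ≈ 2.3267e-7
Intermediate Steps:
y(d, t) = -650 (y(d, t) = 50*(-13) = -650)
1/(4298632 + y(N(-4*6), -619)) = 1/(4298632 - 650) = 1/4297982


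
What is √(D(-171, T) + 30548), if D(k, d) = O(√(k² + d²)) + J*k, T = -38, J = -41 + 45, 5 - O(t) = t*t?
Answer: 4*I*√51 ≈ 28.566*I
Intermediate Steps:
O(t) = 5 - t² (O(t) = 5 - t*t = 5 - t²)
J = 4
D(k, d) = 5 - d² - k² + 4*k (D(k, d) = (5 - (√(k² + d²))²) + 4*k = (5 - (√(d² + k²))²) + 4*k = (5 - (d² + k²)) + 4*k = (5 + (-d² - k²)) + 4*k = (5 - d² - k²) + 4*k = 5 - d² - k² + 4*k)
√(D(-171, T) + 30548) = √((5 - 1*(-38)² - 1*(-171)² + 4*(-171)) + 30548) = √((5 - 1*1444 - 1*29241 - 684) + 30548) = √((5 - 1444 - 29241 - 684) + 30548) = √(-31364 + 30548) = √(-816) = 4*I*√51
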